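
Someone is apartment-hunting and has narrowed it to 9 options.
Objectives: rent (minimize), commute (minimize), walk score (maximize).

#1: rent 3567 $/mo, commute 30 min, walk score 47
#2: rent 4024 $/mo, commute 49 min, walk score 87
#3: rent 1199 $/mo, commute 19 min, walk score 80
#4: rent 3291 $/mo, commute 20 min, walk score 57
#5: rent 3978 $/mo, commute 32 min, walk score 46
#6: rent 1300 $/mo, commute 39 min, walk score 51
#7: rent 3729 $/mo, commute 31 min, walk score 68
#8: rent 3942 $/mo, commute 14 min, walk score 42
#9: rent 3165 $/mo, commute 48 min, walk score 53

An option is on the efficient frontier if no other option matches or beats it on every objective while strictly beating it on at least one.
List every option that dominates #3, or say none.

#1: worse on rent (3567 vs 1199).
#2: worse on rent (4024 vs 1199).
#4: worse on rent (3291 vs 1199).
#5: worse on rent (3978 vs 1199).
#6: worse on rent (1300 vs 1199).
#7: worse on rent (3729 vs 1199).
#8: worse on rent (3942 vs 1199).
#9: worse on rent (3165 vs 1199).
No option dominates #3.

none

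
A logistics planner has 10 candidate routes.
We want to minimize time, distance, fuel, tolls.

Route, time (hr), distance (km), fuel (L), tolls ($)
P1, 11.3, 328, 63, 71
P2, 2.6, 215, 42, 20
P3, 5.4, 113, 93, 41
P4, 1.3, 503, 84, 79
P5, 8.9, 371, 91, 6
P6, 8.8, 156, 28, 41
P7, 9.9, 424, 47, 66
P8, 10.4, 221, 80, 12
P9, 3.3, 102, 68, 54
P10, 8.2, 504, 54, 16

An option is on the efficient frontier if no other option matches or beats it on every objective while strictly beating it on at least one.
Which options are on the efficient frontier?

P2, P3, P4, P5, P6, P8, P9, P10

P1: dominated by P2 (time 2.6≤11.3, distance 215≤328, fuel 42≤63, tolls 20≤71).
P2: not dominated.
P3: not dominated.
P4: not dominated (best time).
P5: not dominated (best tolls).
P6: not dominated (best fuel).
P7: dominated by P2 (time 2.6≤9.9, distance 215≤424, fuel 42≤47, tolls 20≤66).
P8: not dominated.
P9: not dominated (best distance).
P10: not dominated.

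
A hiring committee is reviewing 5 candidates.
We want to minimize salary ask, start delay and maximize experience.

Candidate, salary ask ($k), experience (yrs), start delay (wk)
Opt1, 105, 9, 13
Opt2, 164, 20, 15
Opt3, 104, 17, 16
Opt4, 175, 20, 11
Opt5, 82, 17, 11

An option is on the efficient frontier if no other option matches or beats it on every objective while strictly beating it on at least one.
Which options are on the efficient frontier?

Opt2, Opt4, Opt5

Opt1: dominated by Opt5 (salary ask 82≤105, experience 17≥9, start delay 11≤13).
Opt2: not dominated.
Opt3: dominated by Opt5 (salary ask 82≤104, experience 17≥17, start delay 11≤16).
Opt4: not dominated.
Opt5: not dominated (best salary ask).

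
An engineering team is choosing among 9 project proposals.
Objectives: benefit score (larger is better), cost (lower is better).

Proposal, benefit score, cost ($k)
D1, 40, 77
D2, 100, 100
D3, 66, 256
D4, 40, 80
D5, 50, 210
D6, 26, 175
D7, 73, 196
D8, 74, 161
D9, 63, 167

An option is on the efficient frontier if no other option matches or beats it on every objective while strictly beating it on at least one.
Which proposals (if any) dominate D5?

D2: benefit score 100≥50, cost 100≤210 — dominates D5.
D7: benefit score 73≥50, cost 196≤210 — dominates D5.
D8: benefit score 74≥50, cost 161≤210 — dominates D5.
D9: benefit score 63≥50, cost 167≤210 — dominates D5.
Others (D1, D3, D4, D6) are each worse than D5 on at least one objective.

D2, D7, D8, D9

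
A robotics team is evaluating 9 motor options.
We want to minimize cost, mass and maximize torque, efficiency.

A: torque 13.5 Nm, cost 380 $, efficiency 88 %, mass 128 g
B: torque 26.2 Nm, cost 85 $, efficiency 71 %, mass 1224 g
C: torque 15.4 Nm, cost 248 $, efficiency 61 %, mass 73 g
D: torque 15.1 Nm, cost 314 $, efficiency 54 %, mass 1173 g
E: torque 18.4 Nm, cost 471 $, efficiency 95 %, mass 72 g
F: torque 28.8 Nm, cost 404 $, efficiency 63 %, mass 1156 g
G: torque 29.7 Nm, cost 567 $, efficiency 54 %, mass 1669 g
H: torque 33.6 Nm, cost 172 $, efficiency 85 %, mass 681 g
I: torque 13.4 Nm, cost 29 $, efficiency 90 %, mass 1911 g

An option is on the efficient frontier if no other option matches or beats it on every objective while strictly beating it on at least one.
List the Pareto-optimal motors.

A, B, C, E, H, I

A: not dominated.
B: not dominated.
C: not dominated.
D: dominated by C (torque 15.4≥15.1, cost 248≤314, efficiency 61≥54, mass 73≤1173).
E: not dominated (best efficiency).
F: dominated by H (torque 33.6≥28.8, cost 172≤404, efficiency 85≥63, mass 681≤1156).
G: dominated by H (torque 33.6≥29.7, cost 172≤567, efficiency 85≥54, mass 681≤1669).
H: not dominated (best torque).
I: not dominated (best cost).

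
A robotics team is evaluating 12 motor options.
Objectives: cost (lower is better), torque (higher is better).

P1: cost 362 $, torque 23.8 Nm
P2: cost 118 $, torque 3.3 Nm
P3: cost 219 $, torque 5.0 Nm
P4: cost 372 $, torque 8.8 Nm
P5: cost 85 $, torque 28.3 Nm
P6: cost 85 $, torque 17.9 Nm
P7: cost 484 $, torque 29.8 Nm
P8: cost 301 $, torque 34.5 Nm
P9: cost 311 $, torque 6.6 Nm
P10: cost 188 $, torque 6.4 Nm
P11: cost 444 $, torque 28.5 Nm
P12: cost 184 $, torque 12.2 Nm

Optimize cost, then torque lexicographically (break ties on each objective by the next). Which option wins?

P5

First minimize cost: best is 85, kept {P5, P6}.
Then maximize torque: best is 28.3, kept {P5}.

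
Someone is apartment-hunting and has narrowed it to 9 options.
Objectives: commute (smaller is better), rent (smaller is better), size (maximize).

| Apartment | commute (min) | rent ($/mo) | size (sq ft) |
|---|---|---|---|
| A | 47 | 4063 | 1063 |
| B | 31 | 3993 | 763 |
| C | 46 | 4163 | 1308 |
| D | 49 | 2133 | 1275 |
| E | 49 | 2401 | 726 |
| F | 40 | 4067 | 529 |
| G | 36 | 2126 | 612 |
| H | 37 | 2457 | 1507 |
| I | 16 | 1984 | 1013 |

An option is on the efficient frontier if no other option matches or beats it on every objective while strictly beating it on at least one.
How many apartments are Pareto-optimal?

3

A: dominated by H (commute 37≤47, rent 2457≤4063, size 1507≥1063).
B: dominated by I (commute 16≤31, rent 1984≤3993, size 1013≥763).
C: dominated by H (commute 37≤46, rent 2457≤4163, size 1507≥1308).
D: not dominated.
E: dominated by D (commute 49≤49, rent 2133≤2401, size 1275≥726).
F: dominated by B (commute 31≤40, rent 3993≤4067, size 763≥529).
G: dominated by I (commute 16≤36, rent 1984≤2126, size 1013≥612).
H: not dominated (best size).
I: not dominated (best commute).
Pareto-optimal: D, H, I → 3.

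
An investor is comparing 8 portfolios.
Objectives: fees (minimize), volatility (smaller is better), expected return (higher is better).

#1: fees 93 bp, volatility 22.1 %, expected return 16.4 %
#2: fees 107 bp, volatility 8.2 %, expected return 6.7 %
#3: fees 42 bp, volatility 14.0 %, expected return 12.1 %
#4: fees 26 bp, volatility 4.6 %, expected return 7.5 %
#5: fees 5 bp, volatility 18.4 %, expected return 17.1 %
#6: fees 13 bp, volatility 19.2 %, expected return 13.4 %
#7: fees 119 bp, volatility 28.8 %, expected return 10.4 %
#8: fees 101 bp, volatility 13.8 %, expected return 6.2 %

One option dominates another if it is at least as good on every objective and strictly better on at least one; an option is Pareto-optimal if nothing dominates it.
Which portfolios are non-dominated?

#3, #4, #5

#1: dominated by #5 (fees 5≤93, volatility 18.4≤22.1, expected return 17.1≥16.4).
#2: dominated by #4 (fees 26≤107, volatility 4.6≤8.2, expected return 7.5≥6.7).
#3: not dominated.
#4: not dominated (best volatility).
#5: not dominated (best fees).
#6: dominated by #5 (fees 5≤13, volatility 18.4≤19.2, expected return 17.1≥13.4).
#7: dominated by #1 (fees 93≤119, volatility 22.1≤28.8, expected return 16.4≥10.4).
#8: dominated by #4 (fees 26≤101, volatility 4.6≤13.8, expected return 7.5≥6.2).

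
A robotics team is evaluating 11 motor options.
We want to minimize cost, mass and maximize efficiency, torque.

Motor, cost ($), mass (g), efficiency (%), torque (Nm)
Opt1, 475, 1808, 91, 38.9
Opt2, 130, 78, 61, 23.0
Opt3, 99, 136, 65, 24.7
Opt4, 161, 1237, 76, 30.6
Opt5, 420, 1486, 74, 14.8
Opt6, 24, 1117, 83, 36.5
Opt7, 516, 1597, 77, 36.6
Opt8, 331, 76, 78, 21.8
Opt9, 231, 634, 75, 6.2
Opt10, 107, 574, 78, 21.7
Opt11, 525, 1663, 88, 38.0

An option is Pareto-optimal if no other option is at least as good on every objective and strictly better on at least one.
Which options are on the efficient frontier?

Opt1, Opt2, Opt3, Opt6, Opt7, Opt8, Opt10, Opt11

Opt1: not dominated (best efficiency).
Opt2: not dominated.
Opt3: not dominated.
Opt4: dominated by Opt6 (cost 24≤161, mass 1117≤1237, efficiency 83≥76, torque 36.5≥30.6).
Opt5: dominated by Opt4 (cost 161≤420, mass 1237≤1486, efficiency 76≥74, torque 30.6≥14.8).
Opt6: not dominated (best cost).
Opt7: not dominated.
Opt8: not dominated (best mass).
Opt9: dominated by Opt10 (cost 107≤231, mass 574≤634, efficiency 78≥75, torque 21.7≥6.2).
Opt10: not dominated.
Opt11: not dominated.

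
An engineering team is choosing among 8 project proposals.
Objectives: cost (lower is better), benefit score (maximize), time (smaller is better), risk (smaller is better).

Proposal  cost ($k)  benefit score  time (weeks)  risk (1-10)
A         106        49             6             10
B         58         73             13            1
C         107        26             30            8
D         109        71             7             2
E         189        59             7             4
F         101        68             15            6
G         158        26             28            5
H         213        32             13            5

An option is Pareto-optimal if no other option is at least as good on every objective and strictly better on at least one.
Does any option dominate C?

Yes

B vs C: cost 58≤107, benefit score 73≥26, time 13≤30, risk 1≤8 — B is at least as good on every objective and strictly better on at least one, so B dominates C.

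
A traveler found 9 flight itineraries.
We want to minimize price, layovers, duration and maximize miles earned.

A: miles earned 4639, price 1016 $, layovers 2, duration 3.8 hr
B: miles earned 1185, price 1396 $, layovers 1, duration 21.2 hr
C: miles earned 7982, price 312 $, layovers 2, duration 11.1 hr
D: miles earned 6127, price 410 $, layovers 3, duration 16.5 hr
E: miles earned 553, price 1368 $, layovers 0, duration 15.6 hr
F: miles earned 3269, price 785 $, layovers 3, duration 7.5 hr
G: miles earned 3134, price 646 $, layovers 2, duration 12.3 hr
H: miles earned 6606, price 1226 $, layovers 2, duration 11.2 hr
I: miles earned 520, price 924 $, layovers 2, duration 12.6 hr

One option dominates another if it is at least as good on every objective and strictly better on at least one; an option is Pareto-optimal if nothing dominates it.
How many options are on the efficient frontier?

5

A: not dominated (best duration).
B: not dominated.
C: not dominated (best miles earned).
D: dominated by C (miles earned 7982≥6127, price 312≤410, layovers 2≤3, duration 11.1≤16.5).
E: not dominated (best layovers).
F: not dominated.
G: dominated by C (miles earned 7982≥3134, price 312≤646, layovers 2≤2, duration 11.1≤12.3).
H: dominated by C (miles earned 7982≥6606, price 312≤1226, layovers 2≤2, duration 11.1≤11.2).
I: dominated by C (miles earned 7982≥520, price 312≤924, layovers 2≤2, duration 11.1≤12.6).
Pareto-optimal: A, B, C, E, F → 5.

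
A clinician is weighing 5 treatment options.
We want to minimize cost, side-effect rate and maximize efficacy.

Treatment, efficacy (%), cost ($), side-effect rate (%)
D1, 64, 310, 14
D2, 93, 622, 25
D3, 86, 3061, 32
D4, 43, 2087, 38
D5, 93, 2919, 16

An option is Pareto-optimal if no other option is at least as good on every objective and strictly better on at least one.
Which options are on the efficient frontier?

D1: not dominated (best cost).
D2: not dominated.
D3: dominated by D2 (efficacy 93≥86, cost 622≤3061, side-effect rate 25≤32).
D4: dominated by D1 (efficacy 64≥43, cost 310≤2087, side-effect rate 14≤38).
D5: not dominated.

D1, D2, D5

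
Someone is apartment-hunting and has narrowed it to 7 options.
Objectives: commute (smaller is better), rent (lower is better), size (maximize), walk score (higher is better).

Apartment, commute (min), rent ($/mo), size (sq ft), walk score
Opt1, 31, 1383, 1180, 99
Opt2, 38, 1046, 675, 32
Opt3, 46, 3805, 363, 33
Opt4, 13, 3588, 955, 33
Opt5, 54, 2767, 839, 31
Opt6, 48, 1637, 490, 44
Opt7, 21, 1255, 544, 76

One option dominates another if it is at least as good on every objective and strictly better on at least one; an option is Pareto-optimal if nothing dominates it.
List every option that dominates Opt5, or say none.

Opt1: commute 31≤54, rent 1383≤2767, size 1180≥839, walk score 99≥31 — dominates Opt5.
Others (Opt2, Opt3, Opt4, Opt6, Opt7) are each worse than Opt5 on at least one objective.

Opt1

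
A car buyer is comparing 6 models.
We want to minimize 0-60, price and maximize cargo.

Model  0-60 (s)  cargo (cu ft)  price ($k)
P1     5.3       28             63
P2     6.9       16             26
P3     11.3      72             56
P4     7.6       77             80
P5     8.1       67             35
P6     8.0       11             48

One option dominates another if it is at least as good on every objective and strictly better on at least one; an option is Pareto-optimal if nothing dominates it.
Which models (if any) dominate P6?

P2: 0-60 6.9≤8.0, cargo 16≥11, price 26≤48 — dominates P6.
Others (P1, P3, P4, P5) are each worse than P6 on at least one objective.

P2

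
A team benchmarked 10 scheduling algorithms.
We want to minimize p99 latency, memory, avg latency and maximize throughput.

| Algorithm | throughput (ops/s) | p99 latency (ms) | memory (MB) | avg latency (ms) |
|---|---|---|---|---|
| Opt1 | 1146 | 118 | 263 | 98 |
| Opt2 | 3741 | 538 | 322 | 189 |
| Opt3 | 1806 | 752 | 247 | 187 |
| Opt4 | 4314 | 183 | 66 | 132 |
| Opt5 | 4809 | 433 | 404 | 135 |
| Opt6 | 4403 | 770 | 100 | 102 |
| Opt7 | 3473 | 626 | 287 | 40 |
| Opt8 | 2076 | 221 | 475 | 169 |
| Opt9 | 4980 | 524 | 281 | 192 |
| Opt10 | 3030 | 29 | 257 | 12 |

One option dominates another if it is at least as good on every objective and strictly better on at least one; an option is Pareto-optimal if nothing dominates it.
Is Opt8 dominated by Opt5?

Opt5 vs Opt8: Opt5 is worse on p99 latency (433 vs 221), so it does not dominate Opt8.

No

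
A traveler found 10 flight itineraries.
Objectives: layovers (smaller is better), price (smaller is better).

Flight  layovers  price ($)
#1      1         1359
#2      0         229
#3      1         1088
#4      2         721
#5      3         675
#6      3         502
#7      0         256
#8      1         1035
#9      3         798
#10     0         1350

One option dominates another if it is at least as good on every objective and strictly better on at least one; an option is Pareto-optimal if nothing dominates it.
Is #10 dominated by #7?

#7 vs #10: layovers 0≤0, price 256≤1350 — #7 is at least as good on every objective with at least one strict improvement.

Yes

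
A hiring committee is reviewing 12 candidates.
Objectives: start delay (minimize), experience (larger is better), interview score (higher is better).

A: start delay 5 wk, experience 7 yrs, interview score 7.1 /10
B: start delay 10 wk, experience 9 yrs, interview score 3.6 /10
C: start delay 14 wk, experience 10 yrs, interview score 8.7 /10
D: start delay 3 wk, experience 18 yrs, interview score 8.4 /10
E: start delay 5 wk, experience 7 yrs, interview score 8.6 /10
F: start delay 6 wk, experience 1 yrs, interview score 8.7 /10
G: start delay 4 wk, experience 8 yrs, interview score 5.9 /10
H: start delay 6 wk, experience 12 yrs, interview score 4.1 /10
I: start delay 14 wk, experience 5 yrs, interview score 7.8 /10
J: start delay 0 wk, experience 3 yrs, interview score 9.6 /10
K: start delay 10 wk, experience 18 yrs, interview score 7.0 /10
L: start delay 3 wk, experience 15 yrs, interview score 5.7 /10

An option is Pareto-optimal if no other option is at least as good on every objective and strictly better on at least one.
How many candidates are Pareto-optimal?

4

A: dominated by D (start delay 3≤5, experience 18≥7, interview score 8.4≥7.1).
B: dominated by D (start delay 3≤10, experience 18≥9, interview score 8.4≥3.6).
C: not dominated.
D: not dominated.
E: not dominated.
F: dominated by J (start delay 0≤6, experience 3≥1, interview score 9.6≥8.7).
G: dominated by D (start delay 3≤4, experience 18≥8, interview score 8.4≥5.9).
H: dominated by D (start delay 3≤6, experience 18≥12, interview score 8.4≥4.1).
I: dominated by C (start delay 14≤14, experience 10≥5, interview score 8.7≥7.8).
J: not dominated (best start delay).
K: dominated by D (start delay 3≤10, experience 18≥18, interview score 8.4≥7.0).
L: dominated by D (start delay 3≤3, experience 18≥15, interview score 8.4≥5.7).
Pareto-optimal: C, D, E, J → 4.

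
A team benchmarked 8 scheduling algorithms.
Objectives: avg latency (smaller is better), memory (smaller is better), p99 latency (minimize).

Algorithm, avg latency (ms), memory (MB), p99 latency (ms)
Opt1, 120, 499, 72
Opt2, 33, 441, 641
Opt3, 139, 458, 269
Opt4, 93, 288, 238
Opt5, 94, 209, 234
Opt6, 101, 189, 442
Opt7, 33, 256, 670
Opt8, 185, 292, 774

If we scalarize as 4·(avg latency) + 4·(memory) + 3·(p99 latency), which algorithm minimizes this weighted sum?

Opt1: 4·120 + 4·499 + 3·72 = 2692
Opt2: 4·33 + 4·441 + 3·641 = 3819
Opt3: 4·139 + 4·458 + 3·269 = 3195
Opt4: 4·93 + 4·288 + 3·238 = 2238
Opt5: 4·94 + 4·209 + 3·234 = 1914
Opt6: 4·101 + 4·189 + 3·442 = 2486
Opt7: 4·33 + 4·256 + 3·670 = 3166
Opt8: 4·185 + 4·292 + 3·774 = 4230
Lowest: Opt5 at 1914.

Opt5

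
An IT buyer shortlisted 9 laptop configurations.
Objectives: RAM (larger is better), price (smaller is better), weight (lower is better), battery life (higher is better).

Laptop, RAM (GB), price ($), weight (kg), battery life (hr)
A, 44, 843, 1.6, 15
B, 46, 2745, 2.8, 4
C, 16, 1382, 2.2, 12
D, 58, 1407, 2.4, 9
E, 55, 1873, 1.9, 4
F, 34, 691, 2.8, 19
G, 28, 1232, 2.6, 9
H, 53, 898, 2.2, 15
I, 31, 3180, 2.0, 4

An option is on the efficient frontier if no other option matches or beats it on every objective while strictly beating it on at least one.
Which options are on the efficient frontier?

A: not dominated (best weight).
B: dominated by D (RAM 58≥46, price 1407≤2745, weight 2.4≤2.8, battery life 9≥4).
C: dominated by A (RAM 44≥16, price 843≤1382, weight 1.6≤2.2, battery life 15≥12).
D: not dominated (best RAM).
E: not dominated.
F: not dominated (best price).
G: dominated by A (RAM 44≥28, price 843≤1232, weight 1.6≤2.6, battery life 15≥9).
H: not dominated.
I: dominated by A (RAM 44≥31, price 843≤3180, weight 1.6≤2.0, battery life 15≥4).

A, D, E, F, H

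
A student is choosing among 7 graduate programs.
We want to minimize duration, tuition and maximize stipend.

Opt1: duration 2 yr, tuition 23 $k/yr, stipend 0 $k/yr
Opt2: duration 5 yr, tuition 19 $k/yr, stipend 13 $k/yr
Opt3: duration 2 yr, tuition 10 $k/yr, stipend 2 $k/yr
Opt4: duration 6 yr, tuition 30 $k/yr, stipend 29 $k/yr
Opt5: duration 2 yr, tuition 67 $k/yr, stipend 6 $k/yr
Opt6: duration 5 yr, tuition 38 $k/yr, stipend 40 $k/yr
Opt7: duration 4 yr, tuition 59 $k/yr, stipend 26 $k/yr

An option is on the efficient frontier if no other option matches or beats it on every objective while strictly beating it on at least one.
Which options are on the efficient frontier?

Opt1: dominated by Opt3 (duration 2≤2, tuition 10≤23, stipend 2≥0).
Opt2: not dominated.
Opt3: not dominated (best tuition).
Opt4: not dominated.
Opt5: not dominated.
Opt6: not dominated (best stipend).
Opt7: not dominated.

Opt2, Opt3, Opt4, Opt5, Opt6, Opt7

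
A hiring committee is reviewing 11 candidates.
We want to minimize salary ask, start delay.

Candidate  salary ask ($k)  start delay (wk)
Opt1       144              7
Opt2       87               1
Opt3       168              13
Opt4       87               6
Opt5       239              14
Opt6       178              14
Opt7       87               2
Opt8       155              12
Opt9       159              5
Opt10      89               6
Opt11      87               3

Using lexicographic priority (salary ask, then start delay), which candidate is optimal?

First minimize salary ask: best is 87, kept {Opt2, Opt4, Opt7, Opt11}.
Then minimize start delay: best is 1, kept {Opt2}.

Opt2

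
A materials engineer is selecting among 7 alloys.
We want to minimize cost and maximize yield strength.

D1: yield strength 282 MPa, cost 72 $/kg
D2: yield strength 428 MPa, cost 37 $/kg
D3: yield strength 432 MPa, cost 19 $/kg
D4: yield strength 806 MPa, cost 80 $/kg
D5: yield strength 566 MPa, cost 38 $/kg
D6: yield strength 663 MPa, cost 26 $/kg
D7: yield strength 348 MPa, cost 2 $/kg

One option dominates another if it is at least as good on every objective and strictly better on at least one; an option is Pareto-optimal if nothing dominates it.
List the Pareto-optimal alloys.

D1: dominated by D2 (yield strength 428≥282, cost 37≤72).
D2: dominated by D3 (yield strength 432≥428, cost 19≤37).
D3: not dominated.
D4: not dominated (best yield strength).
D5: dominated by D6 (yield strength 663≥566, cost 26≤38).
D6: not dominated.
D7: not dominated (best cost).

D3, D4, D6, D7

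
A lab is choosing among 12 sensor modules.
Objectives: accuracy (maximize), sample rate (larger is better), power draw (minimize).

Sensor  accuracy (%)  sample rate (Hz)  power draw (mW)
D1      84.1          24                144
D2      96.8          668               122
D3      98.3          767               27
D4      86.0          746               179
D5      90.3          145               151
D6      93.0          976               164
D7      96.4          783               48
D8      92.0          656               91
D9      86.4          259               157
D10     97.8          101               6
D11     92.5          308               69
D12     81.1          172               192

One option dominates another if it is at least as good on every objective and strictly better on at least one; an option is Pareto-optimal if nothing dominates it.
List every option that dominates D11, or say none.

D3: accuracy 98.3≥92.5, sample rate 767≥308, power draw 27≤69 — dominates D11.
D7: accuracy 96.4≥92.5, sample rate 783≥308, power draw 48≤69 — dominates D11.
Others (D1, D2, D4, D5, D6, D8, D9, D10, D12) are each worse than D11 on at least one objective.

D3, D7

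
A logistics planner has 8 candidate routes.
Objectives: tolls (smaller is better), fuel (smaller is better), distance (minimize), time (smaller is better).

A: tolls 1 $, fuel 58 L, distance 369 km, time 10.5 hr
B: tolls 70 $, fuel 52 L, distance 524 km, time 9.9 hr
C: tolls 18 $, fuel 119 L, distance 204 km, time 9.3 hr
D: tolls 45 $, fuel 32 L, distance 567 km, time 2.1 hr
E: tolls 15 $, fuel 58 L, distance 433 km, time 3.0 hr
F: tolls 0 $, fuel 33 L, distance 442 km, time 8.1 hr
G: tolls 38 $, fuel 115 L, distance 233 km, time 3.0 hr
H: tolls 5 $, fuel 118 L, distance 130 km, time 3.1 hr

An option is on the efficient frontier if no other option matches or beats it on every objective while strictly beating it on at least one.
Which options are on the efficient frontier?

A, D, E, F, G, H

A: not dominated.
B: dominated by F (tolls 0≤70, fuel 33≤52, distance 442≤524, time 8.1≤9.9).
C: dominated by H (tolls 5≤18, fuel 118≤119, distance 130≤204, time 3.1≤9.3).
D: not dominated (best fuel).
E: not dominated.
F: not dominated (best tolls).
G: not dominated.
H: not dominated (best distance).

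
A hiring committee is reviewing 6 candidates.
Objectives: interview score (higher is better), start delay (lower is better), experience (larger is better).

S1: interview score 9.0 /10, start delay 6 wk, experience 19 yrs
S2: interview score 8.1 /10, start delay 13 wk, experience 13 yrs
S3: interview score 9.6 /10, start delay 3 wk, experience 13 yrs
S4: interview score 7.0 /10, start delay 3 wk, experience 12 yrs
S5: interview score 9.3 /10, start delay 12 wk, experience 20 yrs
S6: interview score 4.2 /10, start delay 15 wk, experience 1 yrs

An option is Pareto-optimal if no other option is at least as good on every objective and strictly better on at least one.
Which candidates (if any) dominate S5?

none

S1: worse on interview score (9.0 vs 9.3).
S2: worse on interview score (8.1 vs 9.3).
S3: worse on experience (13 vs 20).
S4: worse on interview score (7.0 vs 9.3).
S6: worse on interview score (4.2 vs 9.3).
No option dominates S5.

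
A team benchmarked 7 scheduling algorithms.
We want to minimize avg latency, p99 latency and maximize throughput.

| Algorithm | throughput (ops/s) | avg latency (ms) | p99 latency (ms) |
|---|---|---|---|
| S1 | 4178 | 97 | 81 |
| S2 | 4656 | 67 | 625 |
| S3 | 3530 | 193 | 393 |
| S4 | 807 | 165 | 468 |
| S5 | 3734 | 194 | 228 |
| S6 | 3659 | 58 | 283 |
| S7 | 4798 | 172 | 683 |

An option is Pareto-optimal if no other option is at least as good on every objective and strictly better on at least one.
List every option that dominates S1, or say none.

S2: worse on p99 latency (625 vs 81).
S3: worse on throughput (3530 vs 4178).
S4: worse on throughput (807 vs 4178).
S5: worse on throughput (3734 vs 4178).
S6: worse on throughput (3659 vs 4178).
S7: worse on avg latency (172 vs 97).
No option dominates S1.

none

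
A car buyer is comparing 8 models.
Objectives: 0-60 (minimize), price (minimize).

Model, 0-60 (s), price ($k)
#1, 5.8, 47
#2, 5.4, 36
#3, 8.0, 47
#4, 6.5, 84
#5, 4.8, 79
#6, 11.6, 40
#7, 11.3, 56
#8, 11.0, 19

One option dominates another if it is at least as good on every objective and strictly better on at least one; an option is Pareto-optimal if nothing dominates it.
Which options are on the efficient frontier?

#2, #5, #8

#1: dominated by #2 (0-60 5.4≤5.8, price 36≤47).
#2: not dominated.
#3: dominated by #1 (0-60 5.8≤8.0, price 47≤47).
#4: dominated by #1 (0-60 5.8≤6.5, price 47≤84).
#5: not dominated (best 0-60).
#6: dominated by #2 (0-60 5.4≤11.6, price 36≤40).
#7: dominated by #1 (0-60 5.8≤11.3, price 47≤56).
#8: not dominated (best price).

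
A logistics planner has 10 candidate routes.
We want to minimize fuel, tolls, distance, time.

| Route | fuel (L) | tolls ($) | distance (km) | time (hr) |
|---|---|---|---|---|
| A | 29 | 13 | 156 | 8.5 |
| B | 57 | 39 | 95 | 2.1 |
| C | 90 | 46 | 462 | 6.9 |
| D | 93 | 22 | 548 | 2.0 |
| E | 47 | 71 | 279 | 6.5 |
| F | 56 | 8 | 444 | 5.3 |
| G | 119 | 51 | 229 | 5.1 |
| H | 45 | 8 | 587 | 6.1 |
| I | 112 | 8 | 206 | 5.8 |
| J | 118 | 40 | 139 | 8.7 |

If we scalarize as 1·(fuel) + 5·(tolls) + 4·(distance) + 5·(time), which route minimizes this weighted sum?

A: 1·29 + 5·13 + 4·156 + 5·8.5 = 760.5
B: 1·57 + 5·39 + 4·95 + 5·2.1 = 642.5
C: 1·90 + 5·46 + 4·462 + 5·6.9 = 2202.5
D: 1·93 + 5·22 + 4·548 + 5·2.0 = 2405.0
E: 1·47 + 5·71 + 4·279 + 5·6.5 = 1550.5
F: 1·56 + 5·8 + 4·444 + 5·5.3 = 1898.5
G: 1·119 + 5·51 + 4·229 + 5·5.1 = 1315.5
H: 1·45 + 5·8 + 4·587 + 5·6.1 = 2463.5
I: 1·112 + 5·8 + 4·206 + 5·5.8 = 1005.0
J: 1·118 + 5·40 + 4·139 + 5·8.7 = 917.5
Lowest: B at 642.5.

B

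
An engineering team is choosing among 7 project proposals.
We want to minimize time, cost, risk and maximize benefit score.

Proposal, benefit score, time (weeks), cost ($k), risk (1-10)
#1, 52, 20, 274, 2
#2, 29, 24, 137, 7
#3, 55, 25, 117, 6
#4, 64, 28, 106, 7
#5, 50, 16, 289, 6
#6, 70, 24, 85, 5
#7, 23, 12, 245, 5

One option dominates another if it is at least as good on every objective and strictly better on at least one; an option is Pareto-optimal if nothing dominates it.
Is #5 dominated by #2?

No

#2 vs #5: #2 is worse on benefit score (29 vs 50), so it does not dominate #5.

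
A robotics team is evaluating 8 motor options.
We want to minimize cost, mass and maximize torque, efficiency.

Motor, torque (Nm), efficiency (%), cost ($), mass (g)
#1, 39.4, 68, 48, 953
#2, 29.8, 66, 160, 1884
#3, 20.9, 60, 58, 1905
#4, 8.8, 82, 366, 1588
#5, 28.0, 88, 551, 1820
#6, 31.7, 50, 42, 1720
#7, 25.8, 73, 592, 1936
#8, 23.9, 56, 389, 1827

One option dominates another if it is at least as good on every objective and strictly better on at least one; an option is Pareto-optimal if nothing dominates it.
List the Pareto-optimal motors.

#1, #4, #5, #6

#1: not dominated (best torque).
#2: dominated by #1 (torque 39.4≥29.8, efficiency 68≥66, cost 48≤160, mass 953≤1884).
#3: dominated by #1 (torque 39.4≥20.9, efficiency 68≥60, cost 48≤58, mass 953≤1905).
#4: not dominated.
#5: not dominated (best efficiency).
#6: not dominated (best cost).
#7: dominated by #5 (torque 28.0≥25.8, efficiency 88≥73, cost 551≤592, mass 1820≤1936).
#8: dominated by #1 (torque 39.4≥23.9, efficiency 68≥56, cost 48≤389, mass 953≤1827).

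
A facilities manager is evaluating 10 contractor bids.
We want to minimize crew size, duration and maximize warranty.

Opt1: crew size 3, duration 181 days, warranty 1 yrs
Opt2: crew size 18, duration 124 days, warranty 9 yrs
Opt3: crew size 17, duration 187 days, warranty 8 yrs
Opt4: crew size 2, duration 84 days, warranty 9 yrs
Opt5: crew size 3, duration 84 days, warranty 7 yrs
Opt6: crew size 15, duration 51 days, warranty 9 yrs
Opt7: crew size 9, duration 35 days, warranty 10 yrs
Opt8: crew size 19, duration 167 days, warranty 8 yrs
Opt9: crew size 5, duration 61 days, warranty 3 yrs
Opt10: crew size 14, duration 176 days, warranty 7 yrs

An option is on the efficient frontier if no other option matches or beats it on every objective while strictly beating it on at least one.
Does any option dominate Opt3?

Yes

Opt4 vs Opt3: crew size 2≤17, duration 84≤187, warranty 9≥8 — Opt4 is at least as good on every objective and strictly better on at least one, so Opt4 dominates Opt3.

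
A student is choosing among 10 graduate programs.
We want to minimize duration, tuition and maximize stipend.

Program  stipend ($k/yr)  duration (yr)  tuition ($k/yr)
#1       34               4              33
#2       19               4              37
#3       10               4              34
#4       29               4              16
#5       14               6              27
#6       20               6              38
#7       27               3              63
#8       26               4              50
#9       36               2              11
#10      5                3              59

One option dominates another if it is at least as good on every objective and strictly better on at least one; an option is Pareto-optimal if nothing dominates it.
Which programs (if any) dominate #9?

#1: worse on stipend (34 vs 36).
#2: worse on stipend (19 vs 36).
#3: worse on stipend (10 vs 36).
#4: worse on stipend (29 vs 36).
#5: worse on stipend (14 vs 36).
#6: worse on stipend (20 vs 36).
#7: worse on stipend (27 vs 36).
#8: worse on stipend (26 vs 36).
#10: worse on stipend (5 vs 36).
No option dominates #9.

none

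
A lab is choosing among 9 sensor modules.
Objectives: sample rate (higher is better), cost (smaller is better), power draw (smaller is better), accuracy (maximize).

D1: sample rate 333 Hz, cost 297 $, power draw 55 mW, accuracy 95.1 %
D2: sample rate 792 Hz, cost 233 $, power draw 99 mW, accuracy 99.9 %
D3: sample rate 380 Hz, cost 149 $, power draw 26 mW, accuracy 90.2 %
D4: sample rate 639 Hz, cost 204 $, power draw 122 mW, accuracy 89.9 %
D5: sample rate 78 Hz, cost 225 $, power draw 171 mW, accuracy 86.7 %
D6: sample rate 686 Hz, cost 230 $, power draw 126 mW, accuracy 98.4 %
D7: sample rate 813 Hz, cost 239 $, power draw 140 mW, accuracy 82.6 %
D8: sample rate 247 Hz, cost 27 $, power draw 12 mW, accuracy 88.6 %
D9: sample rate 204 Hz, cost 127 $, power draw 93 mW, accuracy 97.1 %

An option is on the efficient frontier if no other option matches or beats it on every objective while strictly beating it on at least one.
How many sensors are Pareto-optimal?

8

D1: not dominated.
D2: not dominated (best accuracy).
D3: not dominated.
D4: not dominated.
D5: dominated by D3 (sample rate 380≥78, cost 149≤225, power draw 26≤171, accuracy 90.2≥86.7).
D6: not dominated.
D7: not dominated (best sample rate).
D8: not dominated (best cost).
D9: not dominated.
Pareto-optimal: D1, D2, D3, D4, D6, D7, D8, D9 → 8.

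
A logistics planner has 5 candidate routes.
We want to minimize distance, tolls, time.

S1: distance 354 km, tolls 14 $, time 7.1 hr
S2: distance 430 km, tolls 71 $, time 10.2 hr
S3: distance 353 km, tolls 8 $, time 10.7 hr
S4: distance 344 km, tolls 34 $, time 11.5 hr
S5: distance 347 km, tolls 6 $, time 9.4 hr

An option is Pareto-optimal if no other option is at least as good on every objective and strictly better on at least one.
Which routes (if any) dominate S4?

S1: worse on distance (354 vs 344).
S2: worse on distance (430 vs 344).
S3: worse on distance (353 vs 344).
S5: worse on distance (347 vs 344).
No option dominates S4.

none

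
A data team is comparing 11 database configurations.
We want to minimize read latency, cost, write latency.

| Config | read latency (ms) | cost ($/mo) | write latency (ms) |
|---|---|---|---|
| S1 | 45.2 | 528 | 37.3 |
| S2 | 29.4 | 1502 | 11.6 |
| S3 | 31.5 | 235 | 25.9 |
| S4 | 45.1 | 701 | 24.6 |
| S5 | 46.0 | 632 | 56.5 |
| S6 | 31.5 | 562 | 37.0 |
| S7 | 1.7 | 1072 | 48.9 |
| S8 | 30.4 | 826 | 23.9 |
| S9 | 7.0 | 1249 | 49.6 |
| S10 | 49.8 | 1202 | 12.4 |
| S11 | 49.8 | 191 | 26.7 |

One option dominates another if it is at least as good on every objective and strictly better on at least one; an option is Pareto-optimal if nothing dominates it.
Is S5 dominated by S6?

Yes

S6 vs S5: read latency 31.5≤46.0, cost 562≤632, write latency 37.0≤56.5 — S6 is at least as good on every objective with at least one strict improvement.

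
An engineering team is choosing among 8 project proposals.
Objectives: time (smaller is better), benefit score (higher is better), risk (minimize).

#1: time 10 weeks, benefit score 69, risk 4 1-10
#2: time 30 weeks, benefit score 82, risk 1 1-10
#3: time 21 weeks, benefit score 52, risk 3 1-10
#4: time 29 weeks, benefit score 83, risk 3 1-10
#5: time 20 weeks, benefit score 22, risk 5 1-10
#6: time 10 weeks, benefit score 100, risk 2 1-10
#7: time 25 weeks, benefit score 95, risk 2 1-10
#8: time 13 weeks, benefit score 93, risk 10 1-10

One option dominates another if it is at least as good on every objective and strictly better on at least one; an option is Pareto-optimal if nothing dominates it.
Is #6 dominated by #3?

No

#3 vs #6: #3 is worse on time (21 vs 10), so it does not dominate #6.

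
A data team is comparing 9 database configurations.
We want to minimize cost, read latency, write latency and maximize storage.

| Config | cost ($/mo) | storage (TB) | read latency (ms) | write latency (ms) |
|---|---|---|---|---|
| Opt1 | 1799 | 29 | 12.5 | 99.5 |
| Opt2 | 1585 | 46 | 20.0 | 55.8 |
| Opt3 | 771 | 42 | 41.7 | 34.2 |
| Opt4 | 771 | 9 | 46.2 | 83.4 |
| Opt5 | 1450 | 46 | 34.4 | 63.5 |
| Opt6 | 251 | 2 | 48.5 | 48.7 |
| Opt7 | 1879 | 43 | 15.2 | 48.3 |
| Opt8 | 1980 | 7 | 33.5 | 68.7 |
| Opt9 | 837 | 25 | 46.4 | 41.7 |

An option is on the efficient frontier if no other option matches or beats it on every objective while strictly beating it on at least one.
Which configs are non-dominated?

Opt1: not dominated (best read latency).
Opt2: not dominated.
Opt3: not dominated (best write latency).
Opt4: dominated by Opt3 (cost 771≤771, storage 42≥9, read latency 41.7≤46.2, write latency 34.2≤83.4).
Opt5: not dominated.
Opt6: not dominated (best cost).
Opt7: not dominated.
Opt8: dominated by Opt2 (cost 1585≤1980, storage 46≥7, read latency 20.0≤33.5, write latency 55.8≤68.7).
Opt9: dominated by Opt3 (cost 771≤837, storage 42≥25, read latency 41.7≤46.4, write latency 34.2≤41.7).

Opt1, Opt2, Opt3, Opt5, Opt6, Opt7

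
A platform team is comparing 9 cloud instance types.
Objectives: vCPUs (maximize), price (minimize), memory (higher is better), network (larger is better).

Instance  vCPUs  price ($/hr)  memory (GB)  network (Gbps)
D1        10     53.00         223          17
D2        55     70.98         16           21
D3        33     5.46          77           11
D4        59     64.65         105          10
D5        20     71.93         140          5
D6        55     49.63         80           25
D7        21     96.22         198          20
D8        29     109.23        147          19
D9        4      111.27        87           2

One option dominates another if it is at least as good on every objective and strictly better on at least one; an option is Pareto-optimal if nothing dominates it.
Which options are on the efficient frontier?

D1: not dominated (best memory).
D2: dominated by D6 (vCPUs 55≥55, price 49.63≤70.98, memory 80≥16, network 25≥21).
D3: not dominated (best price).
D4: not dominated (best vCPUs).
D5: not dominated.
D6: not dominated (best network).
D7: not dominated.
D8: not dominated.
D9: dominated by D1 (vCPUs 10≥4, price 53.00≤111.27, memory 223≥87, network 17≥2).

D1, D3, D4, D5, D6, D7, D8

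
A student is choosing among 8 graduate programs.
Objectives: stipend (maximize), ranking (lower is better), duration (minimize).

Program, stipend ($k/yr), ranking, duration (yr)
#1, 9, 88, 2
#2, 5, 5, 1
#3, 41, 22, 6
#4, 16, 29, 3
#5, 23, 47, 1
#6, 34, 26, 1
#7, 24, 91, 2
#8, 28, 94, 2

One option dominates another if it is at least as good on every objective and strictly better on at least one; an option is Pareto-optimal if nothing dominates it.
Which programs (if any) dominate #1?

#5, #6

#5: stipend 23≥9, ranking 47≤88, duration 1≤2 — dominates #1.
#6: stipend 34≥9, ranking 26≤88, duration 1≤2 — dominates #1.
Others (#2, #3, #4, #7, #8) are each worse than #1 on at least one objective.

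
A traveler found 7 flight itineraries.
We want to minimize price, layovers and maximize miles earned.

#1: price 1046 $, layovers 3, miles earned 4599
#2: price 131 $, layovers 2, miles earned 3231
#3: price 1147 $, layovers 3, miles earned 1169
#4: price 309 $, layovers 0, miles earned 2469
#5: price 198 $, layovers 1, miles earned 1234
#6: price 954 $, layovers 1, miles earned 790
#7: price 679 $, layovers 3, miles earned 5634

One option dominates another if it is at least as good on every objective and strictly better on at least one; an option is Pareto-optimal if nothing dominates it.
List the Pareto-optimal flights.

#1: dominated by #7 (price 679≤1046, layovers 3≤3, miles earned 5634≥4599).
#2: not dominated (best price).
#3: dominated by #1 (price 1046≤1147, layovers 3≤3, miles earned 4599≥1169).
#4: not dominated (best layovers).
#5: not dominated.
#6: dominated by #4 (price 309≤954, layovers 0≤1, miles earned 2469≥790).
#7: not dominated (best miles earned).

#2, #4, #5, #7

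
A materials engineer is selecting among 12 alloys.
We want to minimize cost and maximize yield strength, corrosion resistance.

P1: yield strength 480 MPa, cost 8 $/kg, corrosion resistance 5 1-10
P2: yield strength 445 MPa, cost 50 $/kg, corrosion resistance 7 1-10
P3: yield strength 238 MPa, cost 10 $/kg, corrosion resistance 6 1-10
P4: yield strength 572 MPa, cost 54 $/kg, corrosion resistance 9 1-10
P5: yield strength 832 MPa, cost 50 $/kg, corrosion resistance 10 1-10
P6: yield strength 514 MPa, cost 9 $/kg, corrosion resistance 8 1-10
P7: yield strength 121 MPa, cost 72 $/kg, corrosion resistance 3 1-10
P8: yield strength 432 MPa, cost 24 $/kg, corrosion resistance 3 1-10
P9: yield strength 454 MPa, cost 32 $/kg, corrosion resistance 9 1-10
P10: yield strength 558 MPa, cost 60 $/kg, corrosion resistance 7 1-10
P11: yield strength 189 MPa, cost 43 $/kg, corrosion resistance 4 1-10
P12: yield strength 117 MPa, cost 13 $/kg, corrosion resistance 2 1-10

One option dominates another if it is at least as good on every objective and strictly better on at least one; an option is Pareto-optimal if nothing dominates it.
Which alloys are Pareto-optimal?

P1, P5, P6, P9

P1: not dominated (best cost).
P2: dominated by P5 (yield strength 832≥445, cost 50≤50, corrosion resistance 10≥7).
P3: dominated by P6 (yield strength 514≥238, cost 9≤10, corrosion resistance 8≥6).
P4: dominated by P5 (yield strength 832≥572, cost 50≤54, corrosion resistance 10≥9).
P5: not dominated (best yield strength).
P6: not dominated.
P7: dominated by P1 (yield strength 480≥121, cost 8≤72, corrosion resistance 5≥3).
P8: dominated by P1 (yield strength 480≥432, cost 8≤24, corrosion resistance 5≥3).
P9: not dominated.
P10: dominated by P4 (yield strength 572≥558, cost 54≤60, corrosion resistance 9≥7).
P11: dominated by P1 (yield strength 480≥189, cost 8≤43, corrosion resistance 5≥4).
P12: dominated by P1 (yield strength 480≥117, cost 8≤13, corrosion resistance 5≥2).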